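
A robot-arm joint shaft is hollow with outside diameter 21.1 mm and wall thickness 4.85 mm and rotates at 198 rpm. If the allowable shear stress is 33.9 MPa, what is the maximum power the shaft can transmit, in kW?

J = π(d_o⁴ − d_i⁴)/32 = π(0.0211⁴ − 0.0114⁴)/32 = 1.780×10^-8 m⁴.
T_max = τ_allow·J/r = 3.39×10^7 × 1.780×10^-8 / 0.0106 = 57.20 N·m.
ω = 2π·198/60 = 20.73 rad/s, so P_max = T_max·ω = 1186 W.

1.19 kW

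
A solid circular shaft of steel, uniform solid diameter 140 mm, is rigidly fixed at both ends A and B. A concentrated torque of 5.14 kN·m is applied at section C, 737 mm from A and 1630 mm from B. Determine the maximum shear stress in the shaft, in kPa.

6570 kPa

With uniform GJ and both ends fixed, compatibility θ_AC = θ_CB gives T_A·a = T_B·b, together with T_A + T_B = T₀.
T_A = T₀·b/(a+b) = 5140·1630/2367 = 3540 N·m; T_B = 1600 N·m.
τ in each portion: τ_AC = 6.57×10^6 Pa, τ_CB = 2.97×10^6 Pa; maximum is in AC.
τ_max = T_AC·r/J = 3540·0.0700/3.77×10^-5 = 6.570×10^6 Pa.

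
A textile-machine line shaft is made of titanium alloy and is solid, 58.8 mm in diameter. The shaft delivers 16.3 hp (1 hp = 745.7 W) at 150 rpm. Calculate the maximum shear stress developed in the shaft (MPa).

19.4 MPa

ω = 2π·150/60 = 15.71 rad/s, so T = P/ω = 16.3×745.7 / 15.71 = 773.8 N·m.
J = πd⁴/32 = π(0.0588)⁴/32 = 1.174×10^-6 m⁴.
τ_max = T·r/J = 773.8 × 0.0294 / 1.174×10^-6 = 1.939×10^7 Pa.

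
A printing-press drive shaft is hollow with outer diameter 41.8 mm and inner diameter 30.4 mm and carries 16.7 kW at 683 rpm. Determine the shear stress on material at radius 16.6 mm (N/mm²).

18.0 N/mm²

ω = 2π·683/60 = 71.52 rad/s, so T = P/ω = 16.7×10³ / 71.52 = 233.5 N·m.
J = π(d_o⁴ − d_i⁴)/32 = π(0.0418⁴ − 0.0304⁴)/32 = 2.159×10^-7 m⁴.
Shear stress varies linearly with radius: τ = T·r/J = 233.5 × 0.0166 / 2.159×10^-7 = 1.796×10^7 Pa.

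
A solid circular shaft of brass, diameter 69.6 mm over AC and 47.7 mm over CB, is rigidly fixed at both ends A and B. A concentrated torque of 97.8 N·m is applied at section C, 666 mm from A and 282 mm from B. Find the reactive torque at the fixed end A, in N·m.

64.3 N·m

Compatibility: T_A·a/J_AC = T_B·b/J_CB with T_A + T_B = T₀.
J_AC = 2.30×10^-6 m⁴, J_CB = 5.08×10^-7 m⁴, so T_A = T₀·(J_AC/a)/((J_AC/a)+(J_CB/b)) = 64.30 N·m, T_B = 33.50 N·m.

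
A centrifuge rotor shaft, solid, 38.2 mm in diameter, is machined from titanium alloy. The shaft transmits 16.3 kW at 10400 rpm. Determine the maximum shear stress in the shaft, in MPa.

ω = 2π·10400/60 = 1089 rad/s, so T = P/ω = 16.3×10³ / 1089 = 14.97 N·m.
J = πd⁴/32 = π(0.0382)⁴/32 = 2.091×10^-7 m⁴.
τ_max = T·r/J = 14.97 × 0.0191 / 2.091×10^-7 = 1.367×10^6 Pa.

1.37 MPa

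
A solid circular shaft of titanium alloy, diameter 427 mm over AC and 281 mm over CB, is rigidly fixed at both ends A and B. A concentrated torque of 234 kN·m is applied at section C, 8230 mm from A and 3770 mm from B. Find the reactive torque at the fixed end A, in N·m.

166000 N·m

Compatibility: T_A·a/J_AC = T_B·b/J_CB with T_A + T_B = T₀.
J_AC = 3.26×10^-3 m⁴, J_CB = 6.12×10^-4 m⁴, so T_A = T₀·(J_AC/a)/((J_AC/a)+(J_CB/b)) = 166000 N·m, T_B = 67970 N·m.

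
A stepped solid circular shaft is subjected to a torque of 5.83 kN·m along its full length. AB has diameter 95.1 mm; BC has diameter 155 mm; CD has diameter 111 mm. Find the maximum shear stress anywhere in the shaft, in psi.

5010 psi

Under the same torque, τ_max = 16T/(πd³) is largest where d is smallest — segment AB (d = 95.1 mm).
τ_max = 16·5830/(π·(0.0951)³) = 3.452×10^7 Pa.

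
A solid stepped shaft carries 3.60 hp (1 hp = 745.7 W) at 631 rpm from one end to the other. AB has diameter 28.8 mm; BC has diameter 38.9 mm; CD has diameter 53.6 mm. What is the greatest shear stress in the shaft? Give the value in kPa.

ω = 2π·631/60 = 66.08 rad/s, so T = P/ω = 3.60×745.7 / 66.08 = 40.63 N·m.
Under the same torque, τ_max = 16T/(πd³) is largest where d is smallest — segment AB (d = 28.8 mm).
τ_max = 16·40.63/(π·(0.0288)³) = 8.662×10^6 Pa.

8660 kPa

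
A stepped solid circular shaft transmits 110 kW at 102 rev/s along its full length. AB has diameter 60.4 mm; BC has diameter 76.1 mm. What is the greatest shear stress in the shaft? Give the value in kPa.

ω = 2π·102 = 640.9 rad/s, so T = P/ω = 110×10³ / 640.9 = 171.6 N·m.
Under the same torque, τ_max = 16T/(πd³) is largest where d is smallest — segment AB (d = 60.4 mm).
τ_max = 16·171.6/(π·(0.0604)³) = 3.967×10^6 Pa.

3970 kPa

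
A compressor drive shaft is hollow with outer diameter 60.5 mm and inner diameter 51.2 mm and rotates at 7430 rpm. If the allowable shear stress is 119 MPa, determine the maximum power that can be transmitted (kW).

1960 kW

J = π(d_o⁴ − d_i⁴)/32 = π(0.0605⁴ − 0.0512⁴)/32 = 6.406×10^-7 m⁴.
T_max = τ_allow·J/r = 1.19×10^8 × 6.406×10^-7 / 0.0302 = 2520 N·m.
ω = 2π·7430/60 = 778.1 rad/s, so P_max = T_max·ω = 1.961×10^6 W.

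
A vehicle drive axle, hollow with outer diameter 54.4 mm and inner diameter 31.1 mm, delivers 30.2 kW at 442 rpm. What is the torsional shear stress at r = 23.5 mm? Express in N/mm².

ω = 2π·442/60 = 46.29 rad/s, so T = P/ω = 30.2×10³ / 46.29 = 652.5 N·m.
J = π(d_o⁴ − d_i⁴)/32 = π(0.0544⁴ − 0.0311⁴)/32 = 7.680×10^-7 m⁴.
Shear stress varies linearly with radius: τ = T·r/J = 652.5 × 0.0235 / 7.680×10^-7 = 1.997×10^7 Pa.

20.0 N/mm²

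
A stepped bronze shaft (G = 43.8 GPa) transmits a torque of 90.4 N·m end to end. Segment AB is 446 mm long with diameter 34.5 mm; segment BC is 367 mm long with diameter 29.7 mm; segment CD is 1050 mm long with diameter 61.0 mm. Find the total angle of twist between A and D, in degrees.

J_AB = π(0.0345)⁴/32 = 1.39×10^-7 m⁴; J_BC = π(0.0297)⁴/32 = 7.64×10^-8 m⁴; J_CD = π(0.0610)⁴/32 = 1.36×10^-6 m⁴.
θ = (T/G)·Σ L_i/J_i = (90.40/43.8×10⁹)·(0.446/1.39×10^-7 + 0.367/7.64×10^-8 + 1.05/1.36×10^-6) = 0.01813 rad.

1.04°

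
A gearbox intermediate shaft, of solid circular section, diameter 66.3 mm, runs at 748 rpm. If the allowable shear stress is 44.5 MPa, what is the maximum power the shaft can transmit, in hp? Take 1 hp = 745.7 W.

J = πd⁴/32 = π(0.0663)⁴/32 = 1.897×10^-6 m⁴.
T_max = τ_allow·J/r = 4.45×10^7 × 1.897×10^-6 / 0.0331 = 2546 N·m.
ω = 2π·748/60 = 78.33 rad/s, so P_max = T_max·ω = 1.995×10^5 W.

267 hp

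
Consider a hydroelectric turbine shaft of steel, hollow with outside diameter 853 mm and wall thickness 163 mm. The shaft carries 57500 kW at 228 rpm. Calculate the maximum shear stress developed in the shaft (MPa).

23.1 MPa

ω = 2π·228/60 = 23.88 rad/s, so T = P/ω = 57500×10³ / 23.88 = 2.408e6 N·m.
J = π(d_o⁴ − d_i⁴)/32 = π(0.853⁴ − 0.527⁴)/32 = 0.04440 m⁴.
τ_max = T·r/J = 2.408e6 × 0.426 / 0.04440 = 2.313×10^7 Pa.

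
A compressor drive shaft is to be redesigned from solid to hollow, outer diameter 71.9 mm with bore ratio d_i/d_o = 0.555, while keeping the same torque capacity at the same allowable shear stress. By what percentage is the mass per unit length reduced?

Equal τ_max and T ⇒ the solid shaft needs d_s³ = d_o³(1−k⁴), so d_s = 71.9·(1−0.555⁴)^(1/3) = 69.55 mm.
Area ratio A_h/A_s = d_o²(1−k²)/d_s² = (1−k²)/(1−k⁴)^(2/3) = 0.7395.
Mass saving = 1 − 0.7395 = 26.0 %.

26.0 %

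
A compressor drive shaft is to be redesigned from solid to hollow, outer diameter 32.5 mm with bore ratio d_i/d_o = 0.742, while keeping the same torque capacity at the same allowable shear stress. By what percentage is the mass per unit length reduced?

42.8 %

Equal τ_max and T ⇒ the solid shaft needs d_s³ = d_o³(1−k⁴), so d_s = 32.5·(1−0.742⁴)^(1/3) = 28.81 mm.
Area ratio A_h/A_s = d_o²(1−k²)/d_s² = (1−k²)/(1−k⁴)^(2/3) = 0.5718.
Mass saving = 1 − 0.5718 = 42.8 %.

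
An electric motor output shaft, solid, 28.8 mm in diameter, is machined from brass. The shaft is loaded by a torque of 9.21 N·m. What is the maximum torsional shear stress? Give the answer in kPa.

1960 kPa

J = πd⁴/32 = π(0.0288)⁴/32 = 6.754×10^-8 m⁴.
τ_max = T·r/J = 9.210 × 0.0144 / 6.754×10^-8 = 1.964×10^6 Pa.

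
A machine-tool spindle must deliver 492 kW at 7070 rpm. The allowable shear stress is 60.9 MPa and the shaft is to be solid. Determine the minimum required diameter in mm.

ω = 2π·7070/60 = 740.4 rad/s, so T = P/ω = 492×10³ / 740.4 = 664.5 N·m.
For a solid shaft τ_max = 16T/(πd³), so d = (16T/(π τ_allow))^(1/3) = (16·664.5/(π·6.09×10^7))^(1/3) = 0.03816 m.

38.2 mm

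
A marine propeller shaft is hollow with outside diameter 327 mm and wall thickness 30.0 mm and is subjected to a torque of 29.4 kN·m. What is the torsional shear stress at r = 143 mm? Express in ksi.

0.978 ksi

J = π(d_o⁴ − d_i⁴)/32 = π(0.327⁴ − 0.267⁴)/32 = 6.236×10^-4 m⁴.
Shear stress varies linearly with radius: τ = T·r/J = 29400 × 0.143 / 6.236×10^-4 = 6.742×10^6 Pa.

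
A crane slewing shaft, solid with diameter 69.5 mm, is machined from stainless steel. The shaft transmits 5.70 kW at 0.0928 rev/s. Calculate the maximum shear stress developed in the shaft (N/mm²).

148 N/mm²

ω = 2π·0.0928 = 0.5831 rad/s, so T = P/ω = 5.70×10³ / 0.5831 = 9776 N·m.
J = πd⁴/32 = π(0.0695)⁴/32 = 2.291×10^-6 m⁴.
τ_max = T·r/J = 9776 × 0.0348 / 2.291×10^-6 = 1.483×10^8 Pa.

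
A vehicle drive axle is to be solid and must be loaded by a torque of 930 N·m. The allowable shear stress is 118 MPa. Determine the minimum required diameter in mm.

For a solid shaft τ_max = 16T/(πd³), so d = (16T/(π τ_allow))^(1/3) = (16·930.0/(π·1.18×10^8))^(1/3) = 0.03424 m.

34.2 mm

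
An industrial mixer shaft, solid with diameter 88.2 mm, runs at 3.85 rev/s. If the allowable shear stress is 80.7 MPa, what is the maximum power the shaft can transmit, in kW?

J = πd⁴/32 = π(0.0882)⁴/32 = 5.941×10^-6 m⁴.
T_max = τ_allow·J/r = 8.07×10^7 × 5.941×10^-6 / 0.0441 = 10870 N·m.
ω = 2π·3.85 = 24.19 rad/s, so P_max = T_max·ω = 2.630×10^5 W.

263 kW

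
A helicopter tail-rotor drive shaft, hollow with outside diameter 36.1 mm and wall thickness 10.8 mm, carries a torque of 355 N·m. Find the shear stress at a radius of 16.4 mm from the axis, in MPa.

35.9 MPa

J = π(d_o⁴ − d_i⁴)/32 = π(0.0361⁴ − 0.0145⁴)/32 = 1.624×10^-7 m⁴.
Shear stress varies linearly with radius: τ = T·r/J = 355.0 × 0.0164 / 1.624×10^-7 = 3.585×10^7 Pa.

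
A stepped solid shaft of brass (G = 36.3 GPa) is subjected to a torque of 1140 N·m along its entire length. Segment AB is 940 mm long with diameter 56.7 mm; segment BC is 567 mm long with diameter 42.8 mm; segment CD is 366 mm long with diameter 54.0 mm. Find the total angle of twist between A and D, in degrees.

J_AB = π(0.0567)⁴/32 = 1.01×10^-6 m⁴; J_BC = π(0.0428)⁴/32 = 3.29×10^-7 m⁴; J_CD = π(0.0540)⁴/32 = 8.35×10^-7 m⁴.
θ = (T/G)·Σ L_i/J_i = (1140/36.3×10⁹)·(0.940/1.01×10^-6 + 0.567/3.29×10^-7 + 0.366/8.35×10^-7) = 0.09691 rad.

5.55°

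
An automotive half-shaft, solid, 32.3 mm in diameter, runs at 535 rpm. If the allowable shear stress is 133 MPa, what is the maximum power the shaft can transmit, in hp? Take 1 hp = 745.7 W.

J = πd⁴/32 = π(0.0323)⁴/32 = 1.069×10^-7 m⁴.
T_max = τ_allow·J/r = 1.33×10^8 × 1.069×10^-7 / 0.0161 = 880.0 N·m.
ω = 2π·535/60 = 56.03 rad/s, so P_max = T_max·ω = 4.930×10^4 W.

66.1 hp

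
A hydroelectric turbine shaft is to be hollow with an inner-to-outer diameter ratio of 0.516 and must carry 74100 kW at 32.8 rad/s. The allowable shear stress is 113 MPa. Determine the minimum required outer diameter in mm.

ω = 32.8 rad/s, so T = P/ω = 74100×10³ / 32.80 = 2.259e6 N·m.
For a hollow shaft with d_i/d_o = 0.516: τ_max = 16T/(π d_o³ (1−k⁴)), so d_o = [16T/(π τ_allow (1−k⁴))]^(1/3) = [16·2.259e6/(π·1.13×10^8·0.9291)]^(1/3) = 0.4785 m.

479 mm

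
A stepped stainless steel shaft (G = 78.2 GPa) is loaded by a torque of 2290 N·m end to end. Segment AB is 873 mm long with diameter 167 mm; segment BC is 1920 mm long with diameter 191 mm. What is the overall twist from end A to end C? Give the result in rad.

J_AB = π(0.167)⁴/32 = 7.64×10^-5 m⁴; J_BC = π(0.191)⁴/32 = 1.31×10^-4 m⁴.
θ = (T/G)·Σ L_i/J_i = (2290/78.2×10⁹)·(0.873/7.64×10^-5 + 1.92/1.31×10^-4) = 7.651×10^-4 rad.

7.65e-4 rad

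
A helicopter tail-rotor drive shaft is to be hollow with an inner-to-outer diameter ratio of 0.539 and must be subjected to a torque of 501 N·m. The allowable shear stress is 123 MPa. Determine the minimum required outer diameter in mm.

28.3 mm

For a hollow shaft with d_i/d_o = 0.539: τ_max = 16T/(π d_o³ (1−k⁴)), so d_o = [16T/(π τ_allow (1−k⁴))]^(1/3) = [16·501.0/(π·1.23×10^8·0.9156)]^(1/3) = 0.02830 m.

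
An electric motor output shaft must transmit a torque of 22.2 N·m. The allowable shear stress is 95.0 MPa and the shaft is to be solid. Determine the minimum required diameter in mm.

For a solid shaft τ_max = 16T/(πd³), so d = (16T/(π τ_allow))^(1/3) = (16·22.20/(π·9.50×10^7))^(1/3) = 0.01060 m.

10.6 mm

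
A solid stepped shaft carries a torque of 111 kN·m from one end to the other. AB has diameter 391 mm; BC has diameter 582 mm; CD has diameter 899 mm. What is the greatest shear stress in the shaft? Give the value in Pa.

9.46e6 Pa

Under the same torque, τ_max = 16T/(πd³) is largest where d is smallest — segment AB (d = 391 mm).
τ_max = 16·111000/(π·(0.391)³) = 9.457×10^6 Pa.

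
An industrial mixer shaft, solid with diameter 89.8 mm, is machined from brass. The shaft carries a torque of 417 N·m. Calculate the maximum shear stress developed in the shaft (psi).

425 psi

J = πd⁴/32 = π(0.0898)⁴/32 = 6.384×10^-6 m⁴.
τ_max = T·r/J = 417.0 × 0.0449 / 6.384×10^-6 = 2.933×10^6 Pa.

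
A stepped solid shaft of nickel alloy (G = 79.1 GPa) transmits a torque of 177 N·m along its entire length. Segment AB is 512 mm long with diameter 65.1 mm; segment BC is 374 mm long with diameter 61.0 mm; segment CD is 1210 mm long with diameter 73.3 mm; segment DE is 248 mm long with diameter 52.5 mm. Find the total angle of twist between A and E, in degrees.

0.170°

J_AB = π(0.0651)⁴/32 = 1.76×10^-6 m⁴; J_BC = π(0.0610)⁴/32 = 1.36×10^-6 m⁴; J_CD = π(0.0733)⁴/32 = 2.83×10^-6 m⁴; J_DE = π(0.0525)⁴/32 = 7.46×10^-7 m⁴.
θ = (T/G)·Σ L_i/J_i = (177.0/79.1×10⁹)·(0.512/1.76×10^-6 + 0.374/1.36×10^-6 + 1.21/2.83×10^-6 + 0.248/7.46×10^-7) = 2.965×10^-3 rad.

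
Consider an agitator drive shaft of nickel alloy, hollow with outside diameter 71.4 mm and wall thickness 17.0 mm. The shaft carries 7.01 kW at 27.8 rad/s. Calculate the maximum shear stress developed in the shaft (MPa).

3.82 MPa

ω = 27.8 rad/s, so T = P/ω = 7.01×10³ / 27.80 = 252.2 N·m.
J = π(d_o⁴ − d_i⁴)/32 = π(0.0714⁴ − 0.0374⁴)/32 = 2.359×10^-6 m⁴.
τ_max = T·r/J = 252.2 × 0.0357 / 2.359×10^-6 = 3.815×10^6 Pa.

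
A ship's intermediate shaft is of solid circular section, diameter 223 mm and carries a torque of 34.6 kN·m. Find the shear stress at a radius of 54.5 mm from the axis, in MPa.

7.77 MPa

J = πd⁴/32 = π(0.223)⁴/32 = 2.428×10^-4 m⁴.
Shear stress varies linearly with radius: τ = T·r/J = 34600 × 0.0545 / 2.428×10^-4 = 7.767×10^6 Pa.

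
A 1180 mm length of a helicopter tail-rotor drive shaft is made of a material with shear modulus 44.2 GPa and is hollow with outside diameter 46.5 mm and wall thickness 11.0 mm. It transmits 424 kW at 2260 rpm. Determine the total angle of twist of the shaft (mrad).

ω = 2π·2260/60 = 236.7 rad/s, so T = P/ω = 424×10³ / 236.7 = 1792 N·m.
J = π(d_o⁴ − d_i⁴)/32 = π(0.0465⁴ − 0.0245⁴)/32 = 4.236×10^-7 m⁴.
θ = T·L/(G·J) = 1792 × 1.18 / (44.2×10⁹ × 4.236×10^-7) = 0.1129 rad.

113 mrad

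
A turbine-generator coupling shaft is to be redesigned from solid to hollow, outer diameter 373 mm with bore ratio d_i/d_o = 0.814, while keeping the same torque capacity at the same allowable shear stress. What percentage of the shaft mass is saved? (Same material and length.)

Equal τ_max and T ⇒ the solid shaft needs d_s³ = d_o³(1−k⁴), so d_s = 373·(1−0.814⁴)^(1/3) = 307.6 mm.
Area ratio A_h/A_s = d_o²(1−k²)/d_s² = (1−k²)/(1−k⁴)^(2/3) = 0.4961.
Mass saving = 1 − 0.4961 = 50.4 %.

50.4 %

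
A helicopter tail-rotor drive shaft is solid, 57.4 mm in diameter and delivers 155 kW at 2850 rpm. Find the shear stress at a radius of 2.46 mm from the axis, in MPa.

ω = 2π·2850/60 = 298.5 rad/s, so T = P/ω = 155×10³ / 298.5 = 519.3 N·m.
J = πd⁴/32 = π(0.0574)⁴/32 = 1.066×10^-6 m⁴.
Shear stress varies linearly with radius: τ = T·r/J = 519.3 × 0.00246 / 1.066×10^-6 = 1.199×10^6 Pa.

1.20 MPa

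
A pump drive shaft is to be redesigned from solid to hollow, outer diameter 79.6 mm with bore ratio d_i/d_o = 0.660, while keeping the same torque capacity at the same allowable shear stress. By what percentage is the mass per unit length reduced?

35.1 %

Equal τ_max and T ⇒ the solid shaft needs d_s³ = d_o³(1−k⁴), so d_s = 79.6·(1−0.660⁴)^(1/3) = 74.21 mm.
Area ratio A_h/A_s = d_o²(1−k²)/d_s² = (1−k²)/(1−k⁴)^(2/3) = 0.6494.
Mass saving = 1 − 0.6494 = 35.1 %.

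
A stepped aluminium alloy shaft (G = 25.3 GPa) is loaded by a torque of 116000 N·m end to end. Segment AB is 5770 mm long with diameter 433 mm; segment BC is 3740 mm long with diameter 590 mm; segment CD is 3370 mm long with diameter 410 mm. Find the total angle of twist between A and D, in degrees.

J_AB = π(0.433)⁴/32 = 3.45×10^-3 m⁴; J_BC = π(0.590)⁴/32 = 0.0119 m⁴; J_CD = π(0.410)⁴/32 = 2.77×10^-3 m⁴.
θ = (T/G)·Σ L_i/J_i = (116000/25.3×10⁹)·(5.77/3.45×10^-3 + 3.74/0.0119 + 3.37/2.77×10^-3) = 0.01468 rad.

0.841°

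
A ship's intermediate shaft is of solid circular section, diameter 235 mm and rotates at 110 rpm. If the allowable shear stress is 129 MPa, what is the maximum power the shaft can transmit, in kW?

J = πd⁴/32 = π(0.235)⁴/32 = 2.994×10^-4 m⁴.
T_max = τ_allow·J/r = 1.29×10^8 × 2.994×10^-4 / 0.117 = 328700 N·m.
ω = 2π·110/60 = 11.52 rad/s, so P_max = T_max·ω = 3.787×10^6 W.

3790 kW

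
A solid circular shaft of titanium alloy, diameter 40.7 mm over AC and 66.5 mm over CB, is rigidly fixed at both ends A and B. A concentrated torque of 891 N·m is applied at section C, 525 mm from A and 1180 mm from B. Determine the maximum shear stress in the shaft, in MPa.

16.1 MPa

Compatibility: T_A·a/J_AC = T_B·b/J_CB with T_A + T_B = T₀.
J_AC = 2.69×10^-7 m⁴, J_CB = 1.92×10^-6 m⁴, so T_A = T₀·(J_AC/a)/((J_AC/a)+(J_CB/b)) = 213.6 N·m, T_B = 677.4 N·m.
τ in each portion: τ_AC = 1.61×10^7 Pa, τ_CB = 1.17×10^7 Pa; maximum is in AC.
τ_max = T_AC·r/J = 213.6·0.0204/2.69×10^-7 = 1.614×10^7 Pa.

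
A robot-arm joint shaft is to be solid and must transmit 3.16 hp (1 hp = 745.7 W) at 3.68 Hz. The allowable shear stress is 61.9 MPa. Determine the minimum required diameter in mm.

ω = 2π·3.68 = 23.12 rad/s, so T = P/ω = 3.16×745.7 / 23.12 = 101.9 N·m.
For a solid shaft τ_max = 16T/(πd³), so d = (16T/(π τ_allow))^(1/3) = (16·101.9/(π·6.19×10^7))^(1/3) = 0.02032 m.

20.3 mm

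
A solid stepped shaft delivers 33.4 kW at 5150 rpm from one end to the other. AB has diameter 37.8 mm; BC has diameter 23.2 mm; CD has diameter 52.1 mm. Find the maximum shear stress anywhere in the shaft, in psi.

ω = 2π·5150/60 = 539.3 rad/s, so T = P/ω = 33.4×10³ / 539.3 = 61.93 N·m.
Under the same torque, τ_max = 16T/(πd³) is largest where d is smallest — segment BC (d = 23.2 mm).
τ_max = 16·61.93/(π·(0.0232)³) = 2.526×10^7 Pa.

3660 psi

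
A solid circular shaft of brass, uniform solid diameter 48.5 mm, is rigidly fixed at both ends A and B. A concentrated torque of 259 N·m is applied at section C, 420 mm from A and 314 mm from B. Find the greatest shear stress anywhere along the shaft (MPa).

6.62 MPa

With uniform GJ and both ends fixed, compatibility θ_AC = θ_CB gives T_A·a = T_B·b, together with T_A + T_B = T₀.
T_A = T₀·b/(a+b) = 259.0·314/734.0 = 110.8 N·m; T_B = 148.2 N·m.
τ in each portion: τ_AC = 4.95×10^6 Pa, τ_CB = 6.62×10^6 Pa; maximum is in CB.
τ_max = T_CB·r/J = 148.2·0.0243/5.43×10^-7 = 6.616×10^6 Pa.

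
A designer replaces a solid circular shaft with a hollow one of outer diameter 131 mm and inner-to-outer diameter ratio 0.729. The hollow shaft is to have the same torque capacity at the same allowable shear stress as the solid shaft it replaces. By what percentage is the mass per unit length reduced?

Equal τ_max and T ⇒ the solid shaft needs d_s³ = d_o³(1−k⁴), so d_s = 131·(1−0.729⁴)^(1/3) = 117.3 mm.
Area ratio A_h/A_s = d_o²(1−k²)/d_s² = (1−k²)/(1−k⁴)^(2/3) = 0.5846.
Mass saving = 1 − 0.5846 = 41.5 %.

41.5 %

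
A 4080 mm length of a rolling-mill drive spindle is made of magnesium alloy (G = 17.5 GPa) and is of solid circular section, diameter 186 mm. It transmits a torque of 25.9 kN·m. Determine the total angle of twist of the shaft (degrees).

2.94°

J = πd⁴/32 = π(0.186)⁴/32 = 1.175×10^-4 m⁴.
θ = T·L/(G·J) = 25900 × 4.08 / (17.5×10⁹ × 1.175×10^-4) = 0.05139 rad.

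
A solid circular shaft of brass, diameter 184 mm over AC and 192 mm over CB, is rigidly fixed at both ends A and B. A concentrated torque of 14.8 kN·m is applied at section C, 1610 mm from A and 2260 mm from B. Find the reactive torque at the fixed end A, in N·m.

Compatibility: T_A·a/J_AC = T_B·b/J_CB with T_A + T_B = T₀.
J_AC = 1.13×10^-4 m⁴, J_CB = 1.33×10^-4 m⁴, so T_A = T₀·(J_AC/a)/((J_AC/a)+(J_CB/b)) = 8023 N·m, T_B = 6777 N·m.

8020 N·m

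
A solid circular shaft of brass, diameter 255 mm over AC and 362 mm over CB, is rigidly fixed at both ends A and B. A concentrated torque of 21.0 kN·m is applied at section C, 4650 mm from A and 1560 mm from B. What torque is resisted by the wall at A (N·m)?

1600 N·m

Compatibility: T_A·a/J_AC = T_B·b/J_CB with T_A + T_B = T₀.
J_AC = 4.15×10^-4 m⁴, J_CB = 1.69×10^-3 m⁴, so T_A = T₀·(J_AC/a)/((J_AC/a)+(J_CB/b)) = 1602 N·m, T_B = 19400 N·m.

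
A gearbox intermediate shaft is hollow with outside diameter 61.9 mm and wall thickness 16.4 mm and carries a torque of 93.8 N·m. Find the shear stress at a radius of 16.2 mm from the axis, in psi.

161 psi

J = π(d_o⁴ − d_i⁴)/32 = π(0.0619⁴ − 0.0291⁴)/32 = 1.371×10^-6 m⁴.
Shear stress varies linearly with radius: τ = T·r/J = 93.80 × 0.0162 / 1.371×10^-6 = 1.108×10^6 Pa.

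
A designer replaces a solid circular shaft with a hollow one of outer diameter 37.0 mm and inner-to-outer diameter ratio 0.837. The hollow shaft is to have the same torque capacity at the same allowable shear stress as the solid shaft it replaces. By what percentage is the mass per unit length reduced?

53.0 %

Equal τ_max and T ⇒ the solid shaft needs d_s³ = d_o³(1−k⁴), so d_s = 37.0·(1−0.837⁴)^(1/3) = 29.55 mm.
Area ratio A_h/A_s = d_o²(1−k²)/d_s² = (1−k²)/(1−k⁴)^(2/3) = 0.4696.
Mass saving = 1 − 0.4696 = 53.0 %.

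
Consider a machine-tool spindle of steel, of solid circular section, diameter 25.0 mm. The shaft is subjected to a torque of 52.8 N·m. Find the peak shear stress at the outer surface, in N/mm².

17.2 N/mm²

J = πd⁴/32 = π(0.0250)⁴/32 = 3.835×10^-8 m⁴.
τ_max = T·r/J = 52.80 × 0.0125 / 3.835×10^-8 = 1.721×10^7 Pa.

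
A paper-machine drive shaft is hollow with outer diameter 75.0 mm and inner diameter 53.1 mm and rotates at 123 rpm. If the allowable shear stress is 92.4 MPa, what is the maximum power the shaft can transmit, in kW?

73.8 kW

J = π(d_o⁴ − d_i⁴)/32 = π(0.0750⁴ − 0.0531⁴)/32 = 2.326×10^-6 m⁴.
T_max = τ_allow·J/r = 9.24×10^7 × 2.326×10^-6 / 0.0375 = 5731 N·m.
ω = 2π·123/60 = 12.88 rad/s, so P_max = T_max·ω = 7.382×10^4 W.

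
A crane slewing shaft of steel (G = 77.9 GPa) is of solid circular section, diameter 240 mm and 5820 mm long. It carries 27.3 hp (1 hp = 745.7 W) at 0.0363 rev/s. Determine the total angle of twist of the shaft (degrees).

1.17°

ω = 2π·0.0363 = 0.2281 rad/s, so T = P/ω = 27.3×745.7 / 0.2281 = 89260 N·m.
J = πd⁴/32 = π(0.240)⁴/32 = 3.257×10^-4 m⁴.
θ = T·L/(G·J) = 89260 × 5.82 / (77.9×10⁹ × 3.257×10^-4) = 0.02047 rad.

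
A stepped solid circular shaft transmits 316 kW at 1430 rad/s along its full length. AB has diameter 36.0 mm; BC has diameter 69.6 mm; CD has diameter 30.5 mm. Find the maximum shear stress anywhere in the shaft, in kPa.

ω = 1430 rad/s, so T = P/ω = 316×10³ / 1430 = 221.0 N·m.
Under the same torque, τ_max = 16T/(πd³) is largest where d is smallest — segment CD (d = 30.5 mm).
τ_max = 16·221.0/(π·(0.0305)³) = 3.967×10^7 Pa.

39700 kPa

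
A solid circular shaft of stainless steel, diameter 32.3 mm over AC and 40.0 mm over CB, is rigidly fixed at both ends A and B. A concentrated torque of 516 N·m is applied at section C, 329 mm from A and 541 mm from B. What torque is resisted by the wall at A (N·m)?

Compatibility: T_A·a/J_AC = T_B·b/J_CB with T_A + T_B = T₀.
J_AC = 1.07×10^-7 m⁴, J_CB = 2.51×10^-7 m⁴, so T_A = T₀·(J_AC/a)/((J_AC/a)+(J_CB/b)) = 212.3 N·m, T_B = 303.7 N·m.

212 N·m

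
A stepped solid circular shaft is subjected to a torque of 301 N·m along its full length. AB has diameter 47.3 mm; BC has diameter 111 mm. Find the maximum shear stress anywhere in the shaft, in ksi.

2.10 ksi

Under the same torque, τ_max = 16T/(πd³) is largest where d is smallest — segment AB (d = 47.3 mm).
τ_max = 16·301.0/(π·(0.0473)³) = 1.449×10^7 Pa.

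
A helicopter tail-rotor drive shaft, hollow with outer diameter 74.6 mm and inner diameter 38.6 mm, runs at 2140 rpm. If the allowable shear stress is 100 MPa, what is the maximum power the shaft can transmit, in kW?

J = π(d_o⁴ − d_i⁴)/32 = π(0.0746⁴ − 0.0386⁴)/32 = 2.823×10^-6 m⁴.
T_max = τ_allow·J/r = 1.00×10^8 × 2.823×10^-6 / 0.0373 = 7567 N·m.
ω = 2π·2140/60 = 224.1 rad/s, so P_max = T_max·ω = 1.696×10^6 W.

1700 kW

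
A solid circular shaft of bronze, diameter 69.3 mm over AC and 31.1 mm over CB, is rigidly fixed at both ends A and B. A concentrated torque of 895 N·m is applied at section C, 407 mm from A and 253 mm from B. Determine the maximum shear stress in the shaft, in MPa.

12.9 MPa

Compatibility: T_A·a/J_AC = T_B·b/J_CB with T_A + T_B = T₀.
J_AC = 2.26×10^-6 m⁴, J_CB = 9.18×10^-8 m⁴, so T_A = T₀·(J_AC/a)/((J_AC/a)+(J_CB/b)) = 840.2 N·m, T_B = 54.82 N·m.
τ in each portion: τ_AC = 1.29×10^7 Pa, τ_CB = 9.28×10^6 Pa; maximum is in AC.
τ_max = T_AC·r/J = 840.2·0.0347/2.26×10^-6 = 1.286×10^7 Pa.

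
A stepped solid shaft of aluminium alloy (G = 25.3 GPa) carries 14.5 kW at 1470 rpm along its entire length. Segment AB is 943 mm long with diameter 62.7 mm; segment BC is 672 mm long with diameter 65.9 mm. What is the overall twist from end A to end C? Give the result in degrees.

0.210°

ω = 2π·1470/60 = 153.9 rad/s, so T = P/ω = 14.5×10³ / 153.9 = 94.19 N·m.
J_AB = π(0.0627)⁴/32 = 1.52×10^-6 m⁴; J_BC = π(0.0659)⁴/32 = 1.85×10^-6 m⁴.
θ = (T/G)·Σ L_i/J_i = (94.19/25.3×10⁹)·(0.943/1.52×10^-6 + 0.672/1.85×10^-6) = 3.665×10^-3 rad.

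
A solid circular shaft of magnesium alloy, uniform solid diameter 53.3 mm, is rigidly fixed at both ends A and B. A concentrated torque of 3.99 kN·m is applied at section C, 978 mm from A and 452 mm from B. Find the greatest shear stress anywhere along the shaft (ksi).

With uniform GJ and both ends fixed, compatibility θ_AC = θ_CB gives T_A·a = T_B·b, together with T_A + T_B = T₀.
T_A = T₀·b/(a+b) = 3990·452/1430 = 1261 N·m; T_B = 2729 N·m.
τ in each portion: τ_AC = 4.24×10^7 Pa, τ_CB = 9.18×10^7 Pa; maximum is in CB.
τ_max = T_CB·r/J = 2729·0.0267/7.92×10^-7 = 9.178×10^7 Pa.

13.3 ksi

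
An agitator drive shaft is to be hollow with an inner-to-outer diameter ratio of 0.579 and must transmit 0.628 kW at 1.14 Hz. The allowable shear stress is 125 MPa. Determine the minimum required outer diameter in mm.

ω = 2π·1.14 = 7.163 rad/s, so T = P/ω = 0.628×10³ / 7.163 = 87.67 N·m.
For a hollow shaft with d_i/d_o = 0.579: τ_max = 16T/(π d_o³ (1−k⁴)), so d_o = [16T/(π τ_allow (1−k⁴))]^(1/3) = [16·87.67/(π·1.25×10^8·0.8876)]^(1/3) = 0.01591 m.

15.9 mm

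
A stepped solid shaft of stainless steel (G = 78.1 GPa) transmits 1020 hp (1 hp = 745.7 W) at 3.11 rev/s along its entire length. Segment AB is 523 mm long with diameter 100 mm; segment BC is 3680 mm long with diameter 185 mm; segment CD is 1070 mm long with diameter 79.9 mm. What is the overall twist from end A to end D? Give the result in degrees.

ω = 2π·3.11 = 19.54 rad/s, so T = P/ω = 1020×745.7 / 19.54 = 38920 N·m.
J_AB = π(0.100)⁴/32 = 9.82×10^-6 m⁴; J_BC = π(0.185)⁴/32 = 1.15×10^-4 m⁴; J_CD = π(0.0799)⁴/32 = 4.00×10^-6 m⁴.
θ = (T/G)·Σ L_i/J_i = (38920/78.1×10⁹)·(0.523/9.82×10^-6 + 3.68/1.15×10^-4 + 1.07/4.00×10^-6) = 0.1758 rad.

10.1°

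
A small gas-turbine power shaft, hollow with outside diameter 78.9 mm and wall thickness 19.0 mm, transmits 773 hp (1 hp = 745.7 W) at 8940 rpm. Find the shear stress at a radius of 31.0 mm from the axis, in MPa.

5.41 MPa

ω = 2π·8940/60 = 936.2 rad/s, so T = P/ω = 773×745.7 / 936.2 = 615.7 N·m.
J = π(d_o⁴ − d_i⁴)/32 = π(0.0789⁴ − 0.0409⁴)/32 = 3.530×10^-6 m⁴.
Shear stress varies linearly with radius: τ = T·r/J = 615.7 × 0.0310 / 3.530×10^-6 = 5.407×10^6 Pa.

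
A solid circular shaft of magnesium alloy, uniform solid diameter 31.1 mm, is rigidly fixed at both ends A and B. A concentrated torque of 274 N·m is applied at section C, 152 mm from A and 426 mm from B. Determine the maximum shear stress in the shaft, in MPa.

With uniform GJ and both ends fixed, compatibility θ_AC = θ_CB gives T_A·a = T_B·b, together with T_A + T_B = T₀.
T_A = T₀·b/(a+b) = 274.0·426/578.0 = 201.9 N·m; T_B = 72.06 N·m.
τ in each portion: τ_AC = 3.42×10^7 Pa, τ_CB = 1.22×10^7 Pa; maximum is in AC.
τ_max = T_AC·r/J = 201.9·0.0156/9.18×10^-8 = 3.419×10^7 Pa.

34.2 MPa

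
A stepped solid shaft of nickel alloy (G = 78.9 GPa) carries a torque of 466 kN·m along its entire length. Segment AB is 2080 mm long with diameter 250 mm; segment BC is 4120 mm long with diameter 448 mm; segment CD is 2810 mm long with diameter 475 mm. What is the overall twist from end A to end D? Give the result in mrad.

J_AB = π(0.250)⁴/32 = 3.83×10^-4 m⁴; J_BC = π(0.448)⁴/32 = 3.95×10^-3 m⁴; J_CD = π(0.475)⁴/32 = 5.00×10^-3 m⁴.
θ = (T/G)·Σ L_i/J_i = (466000/78.9×10⁹)·(2.08/3.83×10^-4 + 4.12/3.95×10^-3 + 2.81/5.00×10^-3) = 0.04151 rad.

41.5 mrad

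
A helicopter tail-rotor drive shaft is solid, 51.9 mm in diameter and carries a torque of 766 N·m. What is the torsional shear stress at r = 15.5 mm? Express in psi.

J = πd⁴/32 = π(0.0519)⁴/32 = 7.123×10^-7 m⁴.
Shear stress varies linearly with radius: τ = T·r/J = 766.0 × 0.0155 / 7.123×10^-7 = 1.667×10^7 Pa.

2420 psi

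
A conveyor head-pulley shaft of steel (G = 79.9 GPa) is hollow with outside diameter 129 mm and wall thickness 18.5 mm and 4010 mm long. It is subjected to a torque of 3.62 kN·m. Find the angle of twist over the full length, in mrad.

9.01 mrad

J = π(d_o⁴ − d_i⁴)/32 = π(0.129⁴ − 0.0920⁴)/32 = 2.015×10^-5 m⁴.
θ = T·L/(G·J) = 3620 × 4.01 / (79.9×10⁹ × 2.015×10^-5) = 9.015×10^-3 rad.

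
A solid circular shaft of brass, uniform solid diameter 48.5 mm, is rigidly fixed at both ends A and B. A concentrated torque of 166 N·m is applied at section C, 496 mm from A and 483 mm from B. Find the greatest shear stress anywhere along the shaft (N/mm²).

With uniform GJ and both ends fixed, compatibility θ_AC = θ_CB gives T_A·a = T_B·b, together with T_A + T_B = T₀.
T_A = T₀·b/(a+b) = 166.0·483/979.0 = 81.90 N·m; T_B = 84.10 N·m.
τ in each portion: τ_AC = 3.66×10^6 Pa, τ_CB = 3.75×10^6 Pa; maximum is in CB.
τ_max = T_CB·r/J = 84.10·0.0243/5.43×10^-7 = 3.754×10^6 Pa.

3.75 N/mm²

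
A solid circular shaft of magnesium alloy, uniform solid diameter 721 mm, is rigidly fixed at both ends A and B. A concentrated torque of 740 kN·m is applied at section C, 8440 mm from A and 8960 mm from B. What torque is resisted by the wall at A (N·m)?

381000 N·m

With uniform GJ and both ends fixed, compatibility θ_AC = θ_CB gives T_A·a = T_B·b, together with T_A + T_B = T₀.
T_A = T₀·b/(a+b) = 740000·8960/17400 = 381100 N·m; T_B = 358900 N·m.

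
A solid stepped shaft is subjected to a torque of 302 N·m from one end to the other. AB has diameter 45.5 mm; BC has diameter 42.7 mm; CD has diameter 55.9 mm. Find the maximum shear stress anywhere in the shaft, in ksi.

Under the same torque, τ_max = 16T/(πd³) is largest where d is smallest — segment BC (d = 42.7 mm).
τ_max = 16·302.0/(π·(0.0427)³) = 1.976×10^7 Pa.

2.87 ksi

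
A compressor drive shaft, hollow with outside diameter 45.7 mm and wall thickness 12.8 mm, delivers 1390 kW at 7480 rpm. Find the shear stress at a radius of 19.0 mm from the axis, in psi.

ω = 2π·7480/60 = 783.3 rad/s, so T = P/ω = 1390×10³ / 783.3 = 1775 N·m.
J = π(d_o⁴ − d_i⁴)/32 = π(0.0457⁴ − 0.0201⁴)/32 = 4.122×10^-7 m⁴.
Shear stress varies linearly with radius: τ = T·r/J = 1775 × 0.0190 / 4.122×10^-7 = 8.180×10^7 Pa.

11900 psi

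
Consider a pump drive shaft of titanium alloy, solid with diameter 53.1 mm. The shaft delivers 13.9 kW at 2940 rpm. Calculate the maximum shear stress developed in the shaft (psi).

223 psi

ω = 2π·2940/60 = 307.9 rad/s, so T = P/ω = 13.9×10³ / 307.9 = 45.15 N·m.
J = πd⁴/32 = π(0.0531)⁴/32 = 7.805×10^-7 m⁴.
τ_max = T·r/J = 45.15 × 0.0266 / 7.805×10^-7 = 1.536×10^6 Pa.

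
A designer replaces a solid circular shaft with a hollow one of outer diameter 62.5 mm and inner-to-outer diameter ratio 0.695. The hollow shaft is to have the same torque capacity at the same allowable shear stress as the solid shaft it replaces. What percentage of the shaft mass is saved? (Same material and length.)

38.3 %

Equal τ_max and T ⇒ the solid shaft needs d_s³ = d_o³(1−k⁴), so d_s = 62.5·(1−0.695⁴)^(1/3) = 57.20 mm.
Area ratio A_h/A_s = d_o²(1−k²)/d_s² = (1−k²)/(1−k⁴)^(2/3) = 0.6172.
Mass saving = 1 − 0.6172 = 38.3 %.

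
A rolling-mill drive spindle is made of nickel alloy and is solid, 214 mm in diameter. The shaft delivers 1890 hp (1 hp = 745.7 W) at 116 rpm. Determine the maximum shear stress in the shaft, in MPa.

60.3 MPa

ω = 2π·116/60 = 12.15 rad/s, so T = P/ω = 1890×745.7 / 12.15 = 116000 N·m.
J = πd⁴/32 = π(0.214)⁴/32 = 2.059×10^-4 m⁴.
τ_max = T·r/J = 116000 × 0.107 / 2.059×10^-4 = 6.029×10^7 Pa.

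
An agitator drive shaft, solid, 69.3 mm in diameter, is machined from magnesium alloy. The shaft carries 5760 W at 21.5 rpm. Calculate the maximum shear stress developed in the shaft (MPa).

ω = 2π·21.5/60 = 2.251 rad/s, so T = P/ω = 5760 / 2.251 = 2558 N·m.
J = πd⁴/32 = π(0.0693)⁴/32 = 2.264×10^-6 m⁴.
τ_max = T·r/J = 2558 × 0.0347 / 2.264×10^-6 = 3.915×10^7 Pa.

39.1 MPa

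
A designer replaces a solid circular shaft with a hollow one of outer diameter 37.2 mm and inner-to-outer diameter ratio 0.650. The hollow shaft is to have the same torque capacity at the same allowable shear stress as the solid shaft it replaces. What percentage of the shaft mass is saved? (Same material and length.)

34.2 %

Equal τ_max and T ⇒ the solid shaft needs d_s³ = d_o³(1−k⁴), so d_s = 37.2·(1−0.650⁴)^(1/3) = 34.84 mm.
Area ratio A_h/A_s = d_o²(1−k²)/d_s² = (1−k²)/(1−k⁴)^(2/3) = 0.6584.
Mass saving = 1 − 0.6584 = 34.2 %.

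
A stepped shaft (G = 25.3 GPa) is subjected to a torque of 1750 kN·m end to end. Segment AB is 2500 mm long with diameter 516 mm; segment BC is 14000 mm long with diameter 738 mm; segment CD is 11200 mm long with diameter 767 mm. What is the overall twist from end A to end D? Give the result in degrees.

J_AB = π(0.516)⁴/32 = 6.96×10^-3 m⁴; J_BC = π(0.738)⁴/32 = 0.0291 m⁴; J_CD = π(0.767)⁴/32 = 0.0340 m⁴.
θ = (T/G)·Σ L_i/J_i = (1.750e6/25.3×10⁹)·(2.50/6.96×10^-3 + 14.0/0.0291 + 11.2/0.0340) = 0.08090 rad.

4.64°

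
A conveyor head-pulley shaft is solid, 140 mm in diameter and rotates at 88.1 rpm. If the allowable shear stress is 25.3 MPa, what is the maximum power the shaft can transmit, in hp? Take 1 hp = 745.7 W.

J = πd⁴/32 = π(0.140)⁴/32 = 3.771×10^-5 m⁴.
T_max = τ_allow·J/r = 2.53×10^7 × 3.771×10^-5 / 0.0700 = 13630 N·m.
ω = 2π·88.1/60 = 9.226 rad/s, so P_max = T_max·ω = 1.258×10^5 W.

169 hp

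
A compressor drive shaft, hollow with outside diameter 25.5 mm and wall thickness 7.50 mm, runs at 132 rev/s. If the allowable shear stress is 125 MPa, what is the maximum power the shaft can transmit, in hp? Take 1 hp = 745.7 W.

J = π(d_o⁴ − d_i⁴)/32 = π(0.0255⁴ − 0.0105⁴)/32 = 4.032×10^-8 m⁴.
T_max = τ_allow·J/r = 1.25×10^8 × 4.032×10^-8 / 0.0127 = 395.3 N·m.
ω = 2π·132 = 829.4 rad/s, so P_max = T_max·ω = 3.278×10^5 W.

440 hp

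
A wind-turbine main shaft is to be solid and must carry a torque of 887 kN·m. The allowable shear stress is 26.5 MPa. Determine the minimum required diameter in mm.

554 mm

For a solid shaft τ_max = 16T/(πd³), so d = (16T/(π τ_allow))^(1/3) = (16·887000/(π·2.65×10^7))^(1/3) = 0.5545 m.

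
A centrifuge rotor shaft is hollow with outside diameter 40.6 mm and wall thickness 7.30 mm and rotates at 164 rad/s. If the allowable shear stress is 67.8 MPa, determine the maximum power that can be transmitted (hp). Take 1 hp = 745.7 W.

J = π(d_o⁴ − d_i⁴)/32 = π(0.0406⁴ − 0.0260⁴)/32 = 2.219×10^-7 m⁴.
T_max = τ_allow·J/r = 6.78×10^7 × 2.219×10^-7 / 0.0203 = 741.1 N·m.
ω = 164 rad/s, so P_max = T_max·ω = 1.215×10^5 W.

163 hp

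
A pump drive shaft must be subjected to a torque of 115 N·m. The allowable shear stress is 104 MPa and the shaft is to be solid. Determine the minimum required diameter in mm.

17.8 mm

For a solid shaft τ_max = 16T/(πd³), so d = (16T/(π τ_allow))^(1/3) = (16·115.0/(π·1.04×10^8))^(1/3) = 0.01779 m.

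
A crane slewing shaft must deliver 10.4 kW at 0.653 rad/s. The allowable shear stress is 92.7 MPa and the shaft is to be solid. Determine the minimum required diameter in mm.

ω = 0.653 rad/s, so T = P/ω = 10.4×10³ / 0.6530 = 15930 N·m.
For a solid shaft τ_max = 16T/(πd³), so d = (16T/(π τ_allow))^(1/3) = (16·15930/(π·9.27×10^7))^(1/3) = 0.09565 m.

95.6 mm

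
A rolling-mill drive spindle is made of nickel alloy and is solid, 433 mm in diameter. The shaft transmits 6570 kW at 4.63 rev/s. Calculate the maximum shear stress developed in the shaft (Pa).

1.42e7 Pa

ω = 2π·4.63 = 29.09 rad/s, so T = P/ω = 6570×10³ / 29.09 = 225800 N·m.
J = πd⁴/32 = π(0.433)⁴/32 = 3.451×10^-3 m⁴.
τ_max = T·r/J = 225800 × 0.216 / 3.451×10^-3 = 1.417×10^7 Pa.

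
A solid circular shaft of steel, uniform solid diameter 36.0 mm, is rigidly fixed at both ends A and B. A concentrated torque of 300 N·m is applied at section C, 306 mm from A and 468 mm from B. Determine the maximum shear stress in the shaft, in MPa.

19.8 MPa

With uniform GJ and both ends fixed, compatibility θ_AC = θ_CB gives T_A·a = T_B·b, together with T_A + T_B = T₀.
T_A = T₀·b/(a+b) = 300.0·468/774.0 = 181.4 N·m; T_B = 118.6 N·m.
τ in each portion: τ_AC = 1.98×10^7 Pa, τ_CB = 1.29×10^7 Pa; maximum is in AC.
τ_max = T_AC·r/J = 181.4·0.0180/1.65×10^-7 = 1.980×10^7 Pa.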